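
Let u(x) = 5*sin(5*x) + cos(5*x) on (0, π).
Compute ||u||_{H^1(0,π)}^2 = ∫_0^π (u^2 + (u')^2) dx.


||u||_{H^1(0,π)}^2 = 338*π

u'(x) = -5*sin(5*x) + 25*cos(5*x).
Expand u² and (u')² and integrate term by term on (0, π), using: for integers n ≥ 1, ∫_0^π sin²(nx) dx = ∫_0^π cos²(nx) dx = π/2; for n ≠ n', ∫_0^π sin(nx)sin(n'x) dx = ∫_0^π cos(nx)cos(n'x) dx = 0; and by product-to-sum, ∫_0^π sin(nx)cos(n'x) dx = ½∫_0^π [sin((n+n')x) + sin((n−n')x)] dx, which is 0 when n+n' is even and 2n/(n²−n'²) when n+n' is odd (it need not vanish on (0, π)).
  u² squared terms: (5)²·∫sin(5x)² dx = 25·π/2 = 25*π/2;  (1)²·∫cos(5x)² dx = 1·π/2 = π/2.
  u² cross terms: 2·(5)·(1)·∫sin(5x)·cos(5x) dx = 10·(0) = 0.
  So ∫_0^π u² dx = 25*π/2 + π/2 + 0 = 13*π.
  (u')² squared terms: (-5)²·∫sin(5x)² dx = 25·π/2 = 25*π/2;  (25)²·∫cos(5x)² dx = 625·π/2 = 625*π/2.
  (u')² cross terms: 2·(-5)·(25)·∫sin(5x)·cos(5x) dx = -250·(0) = 0.
  So ∫_0^π (u')² dx = 25*π/2 + 625*π/2 + 0 = 325*π.
||u||_{H^1}^2 = (13*π) + (325*π) = 338*π.


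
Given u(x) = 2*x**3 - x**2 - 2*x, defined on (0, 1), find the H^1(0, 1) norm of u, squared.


||u||_{H^1}^2 = 118/35

The H^1 norm (squared) on an interval (0, L) is
  ||u||_{H^1}^2 = ∫_0^L u(x)^2 dx + ∫_0^L u'(x)^2 dx.
Compute u'(x) = 6*x**2 - 2*x - 2.
Then u(x)^2 = 4*x**6 - 4*x**5 - 7*x**4 + 4*x**3 + 4*x**2 and u'(x)^2 = 36*x**4 - 24*x**3 - 20*x**2 + 8*x + 4.
Integrate each monomial from 0 to 1 using ∫_0^1 c·x^n dx = c·1^(n+1)/(n+1):
  ∫_0^1 u(x)^2 dx = ∫_0^1 (4*x^6 - 4*x^5 - 7*x^4 + 4*x^3 + 4*x^2) dx. Term by term:
    ∫_0^1 4*x^6 dx = 4/7;  ∫_0^1 -4*x^5 dx = -2/3;  ∫_0^1 -7*x^4 dx = -7/5;
    ∫_0^1 4*x^3 dx = 1;  ∫_0^1 4*x^2 dx = 4/3.
  Sum: 4/7 − 2/3 − 7/5 + 1 + 4/3 = 88/105.
  ∫_0^1 u'(x)^2 dx = ∫_0^1 (36*x^4 - 24*x^3 - 20*x^2 + 8*x + 4) dx. Term by term:
    ∫_0^1 36*x^4 dx = 36/5;  ∫_0^1 -24*x^3 dx = -6;  ∫_0^1 -20*x^2 dx = -20/3;
    ∫_0^1 8*x dx = 4;  ∫_0^1 4 dx = 4.
  Sum: 36/5 − 6 − 20/3 + 4 + 4 = 38/15.
Adding: ||u||_{H^1}^2 = 88/105 + 38/15 = 118/35.


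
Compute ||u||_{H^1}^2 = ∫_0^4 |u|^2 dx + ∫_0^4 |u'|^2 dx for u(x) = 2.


||u||_{H^1}^2 = 16

The H^1 norm (squared) on an interval (0, L) is
  ||u||_{H^1}^2 = ∫_0^L u(x)^2 dx + ∫_0^L u'(x)^2 dx.
Compute u'(x) = 0.
Then u(x)^2 = 4 and u'(x)^2 = 0.
Integrate each monomial from 0 to 4 using ∫_0^4 c·x^n dx = c·4^(n+1)/(n+1):
  ∫_0^4 u(x)^2 dx = ∫_0^4 (4) dx. Term by term:
    ∫_0^4 4 dx = 16.
  ∫_0^4 u'(x)^2 dx = ∫_0^4 (0) dx. Term by term:
    ∫_0^4 0 dx = 0.
Adding: ||u||_{H^1}^2 = 16 + 0 = 16.


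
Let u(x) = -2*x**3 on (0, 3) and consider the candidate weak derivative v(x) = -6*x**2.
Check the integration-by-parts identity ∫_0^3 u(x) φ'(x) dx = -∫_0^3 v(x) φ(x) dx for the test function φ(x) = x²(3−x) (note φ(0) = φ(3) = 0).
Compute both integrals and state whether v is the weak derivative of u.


LHS = 729/5, RHS = 729/5. Yes, v = u' weakly.

u(x) = -2*x**3, classical derivative u'(x) = -6*x**2.
φ(x) = x²(3−x), so φ'(x) = 3*x*(2 - x).
Note φ(0) = φ(3) = 0, so the boundary term u·φ vanishes.
LHS = ∫_0^3 u(x) φ'(x) dx = ∫_0^3 (6*x^5 - 12*x^4) dx. Term by term:
  ∫_0^3 6*x^5 dx = 729;  ∫_0^3 -12*x^4 dx = -2916/5.
Sum: 729 − 2916/5 = 729/5.
So LHS = 729/5.
∫_0^3 v(x) φ(x) dx = ∫_0^3 (6*x^5 - 18*x^4) dx. Term by term:
  ∫_0^3 6*x^5 dx = 729;  ∫_0^3 -18*x^4 dx = -4374/5.
Sum: 729 − 4374/5 = -729/5.
So RHS = -∫_0^3 v(x) φ(x) dx = 729/5.
LHS = RHS, so the identity holds for this test φ.
Moreover u is smooth here and v(x) = u'(x) = -6*x**2 pointwise, so the identity holds for every test function. Hence v is the weak derivative of u.


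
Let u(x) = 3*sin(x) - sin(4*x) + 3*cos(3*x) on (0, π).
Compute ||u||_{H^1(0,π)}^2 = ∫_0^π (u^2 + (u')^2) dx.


||u||_{H^1(0,π)}^2 = -480/7 + 125*π/2

u'(x) = -9*sin(3*x) + 3*cos(x) - 4*cos(4*x).
Expand u² and (u')² and integrate term by term on (0, π), using: for integers n ≥ 1, ∫_0^π sin²(nx) dx = ∫_0^π cos²(nx) dx = π/2; for n ≠ n', ∫_0^π sin(nx)sin(n'x) dx = ∫_0^π cos(nx)cos(n'x) dx = 0; and by product-to-sum, ∫_0^π sin(nx)cos(n'x) dx = ½∫_0^π [sin((n+n')x) + sin((n−n')x)] dx, which is 0 when n+n' is even and 2n/(n²−n'²) when n+n' is odd (it need not vanish on (0, π)).
  u² squared terms: (-1)²·∫sin(4x)² dx = 1·π/2 = π/2;  (3)²·∫cos(3x)² dx = 9·π/2 = 9*π/2;  (3)²·∫sin(x)² dx = 9·π/2 = 9*π/2.
  u² cross terms: 2·(-1)·(3)·∫sin(4x)·cos(3x) dx = -6·(8/7) = -48/7;  2·(-1)·(3)·∫sin(4x)·sin(x) dx = -6·(0) = 0;  2·(3)·(3)·∫cos(3x)·sin(x) dx = 18·(0) = 0.
  So ∫_0^π u² dx = π/2 + 9*π/2 + 9*π/2 − 48/7 + 0 + 0 = -48/7 + 19*π/2.
  (u')² squared terms: (-9)²·∫sin(3x)² dx = 81·π/2 = 81*π/2;  (-4)²·∫cos(4x)² dx = 16·π/2 = 8*π;  (3)²·∫cos(x)² dx = 9·π/2 = 9*π/2.
  (u')² cross terms: 2·(-9)·(-4)·∫sin(3x)·cos(4x) dx = 72·(-6/7) = -432/7;  2·(-9)·(3)·∫sin(3x)·cos(x) dx = -54·(0) = 0;  2·(-4)·(3)·∫cos(4x)·cos(x) dx = -24·(0) = 0.
  So ∫_0^π (u')² dx = 81*π/2 + 8*π + 9*π/2 − 432/7 + 0 + 0 = -432/7 + 53*π.
||u||_{H^1}^2 = (-48/7 + 19*π/2) + (-432/7 + 53*π) = -480/7 + 125*π/2.


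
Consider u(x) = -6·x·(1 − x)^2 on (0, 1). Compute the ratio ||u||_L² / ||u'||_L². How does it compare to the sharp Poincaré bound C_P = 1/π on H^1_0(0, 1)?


||u||_L² / ||u'||_L² = sqrt(14)/14 < C_P = 1/π.

u(x) = -6·x·(1 − x)^2, so u'(x) = 6*(1 - 3*x)*(x - 1).
u(x) = -6·x·(1 − x)^2 vanishes at x = 0 and x = 1, so u ∈ H^1_0(0, 1). Differentiate via the product rule and integrate the resulting polynomials term by term.
  ∫_0^1 u² dx = ∫_0^1 (36*x^6 - 144*x^5 + 216*x^4 - 144*x^3 + 36*x^2) dx. Term by term:
    ∫_0^1 36*x^6 dx = 36/7;  ∫_0^1 -144*x^5 dx = -24;  ∫_0^1 216*x^4 dx = 216/5;
    ∫_0^1 -144*x^3 dx = -36;  ∫_0^1 36*x^2 dx = 12.
  Sum: 36/7 − 24 + 216/5 − 36 + 12 = 12/35.
  ∫_0^1 (u')² dx = ∫_0^1 (324*x^4 - 864*x^3 + 792*x^2 - 288*x + 36) dx. Term by term:
    ∫_0^1 324*x^4 dx = 324/5;  ∫_0^1 -864*x^3 dx = -216;  ∫_0^1 792*x^2 dx = 264;
    ∫_0^1 -288*x dx = -144;  ∫_0^1 36 dx = 36.
  Sum: 324/5 − 216 + 264 − 144 + 36 = 24/5.
∫_0^1 u² dx = 12/35, so ||u||_L² = 2*sqrt(105)/35.
∫_0^1 (u')² dx = 24/5, so ||u'||_L² = 2*sqrt(30)/5.
Ratio ||u||_L² / ||u'||_L² = sqrt(14)/14.
Sharp Poincaré constant on H^1_0(0, 1) is C_P = L/π = 1/π, achieved by sin(π·x).
A polynomial bump cannot attain the sharp Poincaré constant (only the first sine eigenfunction does), so the ratio is strictly less than C_P, consistent with ||u||_L² ≤ C_P ||u'||_L².


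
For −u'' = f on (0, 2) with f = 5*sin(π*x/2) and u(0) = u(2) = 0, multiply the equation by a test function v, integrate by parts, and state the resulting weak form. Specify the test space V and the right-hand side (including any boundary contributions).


V = H^1_0(0, 2) (so v(0) = v(2) = 0); weak form: ∫_0^2 u'v' dx = ∫_0^2 (5*sin(π*x/2)) v dx for all v ∈ V.

Multiply both sides by a test function v and integrate from 0 to 2:
  ∫_0^2 −u''(x) v(x) dx = ∫_0^2 f(x) v(x) dx.
Integrate the LHS by parts once:
  ∫_0^2 −u'' v dx = −[u'(x) v(x)]_0^2 + ∫_0^2 u'(x) v'(x) dx.
Thus ∫_0^2 u'(x) v'(x) dx = ∫_0^2 f(x) v(x) dx + [u'(x) v(x)]_0^2.
Choose V so that boundary terms are either known or forced to vanish.
u is Dirichlet: u(0) = u(2) = 0. Let V = H^1_0(0, 2); then v(0) = v(2) = 0, and [u' v]_0^2 = 0.
Weak formulation: find u (satisfying any essential BC) such that ∫_0^2 u'(x) v'(x) dx = ∫_0^2 f v dx for all v ∈ V.
Substituting f(x) = 5*sin(π*x/2), the right-hand side is ∫_0^2 (5*sin(π*x/2)) v dx.


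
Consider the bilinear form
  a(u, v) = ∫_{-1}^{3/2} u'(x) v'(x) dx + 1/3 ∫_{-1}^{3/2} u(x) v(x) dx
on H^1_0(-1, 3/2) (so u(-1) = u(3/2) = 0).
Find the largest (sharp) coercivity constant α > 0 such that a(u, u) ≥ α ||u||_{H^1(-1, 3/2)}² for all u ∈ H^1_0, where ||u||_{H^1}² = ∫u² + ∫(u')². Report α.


α = (25 + 12*π^2)/(3*(25 + 4*π^2))

Coercivity of a(·,·) on H^1_0(-1, 3/2) means a(u, u) ≥ α ||u||_{H^1}² for every u ∈ H^1_0.
The interval has length L = 5/2, and Poincaré/coercivity depend only on L. Here a(u, u) = ∫(u')² + (1/3)·∫u².
Here 0 < c = 1/3 < 1. The condition a(u,u) ≥ α||u||_{H^1}² reads (1−α)∫(u')² ≥ (α−c)∫u². Any admissible α is ≤ 1 (rapidly oscillating u have ∫u²/∫(u')² → 0), and α = 1 would force 0 ≥ (1−c)∫u², impossible since c < 1; so 1−α > 0. By the sharp Poincaré inequality on H^1_0 of an interval of length L, ∫(u')² ≥ (π/L)²∫u² with equality for the first sine mode sin(π(x−x₀)/L) (x₀ the left endpoint), so the inequality holds for all u iff (1−α)(π/L)² ≥ α − c, i.e. α ≤ ((π/L)² + c)/((π/L)² + 1) = (1 + c(L/π)²)/(1 + (L/π)²). With (π/L)² = 4*π^2/25 and c = 1/3, the largest admissible constant is α = ((π/L)² + c)/((π/L)² + 1).
Simplifying, α = (25 + 12*π^2)/(3*(25 + 4*π^2)).


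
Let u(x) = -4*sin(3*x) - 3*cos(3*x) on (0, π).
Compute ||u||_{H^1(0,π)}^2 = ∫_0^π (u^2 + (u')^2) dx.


||u||_{H^1(0,π)}^2 = 125*π

u'(x) = 9*sin(3*x) - 12*cos(3*x).
Expand u² and (u')² and integrate term by term on (0, π), using: for integers n ≥ 1, ∫_0^π sin²(nx) dx = ∫_0^π cos²(nx) dx = π/2; for n ≠ n', ∫_0^π sin(nx)sin(n'x) dx = ∫_0^π cos(nx)cos(n'x) dx = 0; and by product-to-sum, ∫_0^π sin(nx)cos(n'x) dx = ½∫_0^π [sin((n+n')x) + sin((n−n')x)] dx, which is 0 when n+n' is even and 2n/(n²−n'²) when n+n' is odd (it need not vanish on (0, π)).
  u² squared terms: (-4)²·∫sin(3x)² dx = 16·π/2 = 8*π;  (-3)²·∫cos(3x)² dx = 9·π/2 = 9*π/2.
  u² cross terms: 2·(-4)·(-3)·∫sin(3x)·cos(3x) dx = 24·(0) = 0.
  So ∫_0^π u² dx = 8*π + 9*π/2 + 0 = 25*π/2.
  (u')² squared terms: (-12)²·∫cos(3x)² dx = 144·π/2 = 72*π;  (9)²·∫sin(3x)² dx = 81·π/2 = 81*π/2.
  (u')² cross terms: 2·(-12)·(9)·∫cos(3x)·sin(3x) dx = -216·(0) = 0.
  So ∫_0^π (u')² dx = 72*π + 81*π/2 + 0 = 225*π/2.
||u||_{H^1}^2 = (25*π/2) + (225*π/2) = 125*π.


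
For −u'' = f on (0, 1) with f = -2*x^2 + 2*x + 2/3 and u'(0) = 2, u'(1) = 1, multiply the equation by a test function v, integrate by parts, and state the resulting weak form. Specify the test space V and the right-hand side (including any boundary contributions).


V = H^1(0, 1) (v unrestricted at boundary; u is determined up to an additive constant); weak form: ∫_0^1 u'v' dx = ∫_0^1 (-2*x^2 + 2*x + 2/3) v dx + v(1) − 2·v(0) for all v ∈ V.

Multiply both sides by a test function v and integrate from 0 to 1:
  ∫_0^1 −u''(x) v(x) dx = ∫_0^1 f(x) v(x) dx.
Integrate the LHS by parts once:
  ∫_0^1 −u'' v dx = −[u'(x) v(x)]_0^1 + ∫_0^1 u'(x) v'(x) dx.
Thus ∫_0^1 u'(x) v'(x) dx = ∫_0^1 f(x) v(x) dx + [u'(x) v(x)]_0^1.
Choose V so that boundary terms are either known or forced to vanish.
u has inhomogeneous Neumann u'(0) = 2, u'(1) = 1. [u' v]_0^1 = (1)·v(1) − (2)·v(0) = v(1) − 2·v(0). Take V = H^1(0, 1); boundary term becomes part of RHS.
Weak formulation: find u (satisfying any essential BC) such that ∫_0^1 u'(x) v'(x) dx = ∫_0^1 f v dx + v(1) − 2·v(0) for all v ∈ V (Neumann data are natural BCs: they enter the RHS as boundary terms).
Substituting f(x) = -2*x^2 + 2*x + 2/3, the right-hand side is ∫_0^1 (-2*x^2 + 2*x + 2/3) v dx + v(1) − 2·v(0).
Compatibility check (pure Neumann): taking v ≡ 1 ∈ V gives 0 = ∫_0^1 f dx + (1) − (2), i.e. ∫_0^1 f dx must equal u'(0) − u'(1) = 1. Indeed ∫_0^1 (-2*x^2 + 2*x + 2/3) dx = 1, so the data are compatible. The solution is then unique only up to an additive constant (fix it e.g. by requiring ∫_0^1 u dx = 0).


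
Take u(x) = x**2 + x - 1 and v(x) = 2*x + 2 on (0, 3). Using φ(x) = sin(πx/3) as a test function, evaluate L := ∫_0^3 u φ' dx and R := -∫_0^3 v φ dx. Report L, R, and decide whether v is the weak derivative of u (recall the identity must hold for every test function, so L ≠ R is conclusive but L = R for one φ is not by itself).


LHS = -24/π, RHS = -30/π. No, v is not the weak derivative of u.

u(x) = x**2 + x - 1, classical derivative u'(x) = 2*x + 1.
φ(x) = sin(πx/3), so φ'(x) = π*cos(π*x/3)/3.
Note φ(0) = φ(3) = 0, so the boundary term u·φ vanishes.
LHS = ∫_0^3 u(x) φ'(x) dx = ∫_0^3 (π*x^2*cos(π*x/3)/3 + π*x*cos(π*x/3)/3 - π*cos(π*x/3)/3) dx. Term by term:
  ∫_0^3 -π*cos(π*x/3)/3 dx = 0;  ∫_0^3 π*x*cos(π*x/3)/3 dx = -6/π;  ∫_0^3 π*x^2*cos(π*x/3)/3 dx = -18/π.
Sum: 0 − 6/π − 18/π = -24/π.
So LHS = -24/π.
∫_0^3 v(x) φ(x) dx = ∫_0^3 (2*x*sin(π*x/3) + 2*sin(π*x/3)) dx. Term by term:
  ∫_0^3 2*sin(π*x/3) dx = 12/π;  ∫_0^3 2*x*sin(π*x/3) dx = 18/π.
Sum: 12/π + 18/π = 30/π.
So RHS = -∫_0^3 v(x) φ(x) dx = -30/π.
LHS − RHS = 6/π ≠ 0, so the identity fails.
(For a valid weak derivative the identity must hold for EVERY test function, in particular this one. The failure shows v is NOT the weak derivative of u.)
Correct weak derivative would be u'(x) = 2*x + 1.


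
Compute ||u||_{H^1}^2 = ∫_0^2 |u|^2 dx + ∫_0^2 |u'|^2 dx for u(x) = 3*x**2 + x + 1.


||u||_{H^1}^2 = 3424/15

The H^1 norm (squared) on an interval (0, L) is
  ||u||_{H^1}^2 = ∫_0^L u(x)^2 dx + ∫_0^L u'(x)^2 dx.
Compute u'(x) = 6*x + 1.
Then u(x)^2 = 9*x**4 + 6*x**3 + 7*x**2 + 2*x + 1 and u'(x)^2 = 36*x**2 + 12*x + 1.
Integrate each monomial from 0 to 2 using ∫_0^2 c·x^n dx = c·2^(n+1)/(n+1):
  ∫_0^2 u(x)^2 dx = ∫_0^2 (9*x^4 + 6*x^3 + 7*x^2 + 2*x + 1) dx. Term by term:
    ∫_0^2 9*x^4 dx = 288/5;  ∫_0^2 6*x^3 dx = 24;  ∫_0^2 7*x^2 dx = 56/3;
    ∫_0^2 2*x dx = 4;  ∫_0^2 1 dx = 2.
  Sum: 288/5 + 24 + 56/3 + 4 + 2 = 1594/15.
  ∫_0^2 u'(x)^2 dx = ∫_0^2 (36*x^2 + 12*x + 1) dx. Term by term:
    ∫_0^2 36*x^2 dx = 96;  ∫_0^2 12*x dx = 24;  ∫_0^2 1 dx = 2.
  Sum: 96 + 24 + 2 = 122.
Adding: ||u||_{H^1}^2 = 1594/15 + 122 = 3424/15.


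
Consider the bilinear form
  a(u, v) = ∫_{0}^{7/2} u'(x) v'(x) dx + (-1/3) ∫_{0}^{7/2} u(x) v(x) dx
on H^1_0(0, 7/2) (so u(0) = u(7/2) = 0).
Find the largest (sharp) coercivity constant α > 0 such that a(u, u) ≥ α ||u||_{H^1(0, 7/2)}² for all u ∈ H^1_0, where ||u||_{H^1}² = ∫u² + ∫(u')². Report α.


α = (-49 + 12*π^2)/(3*(4*π^2 + 49))

Coercivity of a(·,·) on H^1_0(0, 7/2) means a(u, u) ≥ α ||u||_{H^1}² for every u ∈ H^1_0.
The interval has length L = 7/2, and Poincaré/coercivity depend only on L. Here a(u, u) = ∫(u')² + (-1/3)·∫u².
Here c = -1/3 < 0 with |c| < (π/L)² = 4*π^2/49, so coercivity still holds. The condition a(u,u) ≥ α||u||_{H^1}² reads (1−α)∫(u')² ≥ (α−c)∫u². Any admissible α is ≤ 1 (rapidly oscillating u have ∫u²/∫(u')² → 0), and α = 1 would force 0 ≥ (1−c)∫u², impossible since c < 1; so 1−α > 0. By the sharp Poincaré inequality on H^1_0 of an interval of length L, ∫(u')² ≥ (π/L)²∫u² with equality for the first sine mode sin(π(x−x₀)/L) (x₀ the left endpoint), so the inequality holds for all u iff (1−α)(π/L)² ≥ α − c, i.e. α ≤ ((π/L)² + c)/((π/L)² + 1) = (1 + c(L/π)²)/(1 + (L/π)²). (Direct route, valid since c ≤ 0: Poincaré gives c∫u² ≥ c(L/π)²∫(u')², so a(u,u) ≥ (1 + c(L/π)²)∫(u')², while ||u||_{H^1}² ≤ (1 + (L/π)²)∫(u')²; dividing yields the same α.) With (π/L)² = 4*π^2/49 and c = -1/3, the largest admissible constant is α = ((π/L)² + c)/((π/L)² + 1).
Simplifying, α = (-49 + 12*π^2)/(3*(4*π^2 + 49)).


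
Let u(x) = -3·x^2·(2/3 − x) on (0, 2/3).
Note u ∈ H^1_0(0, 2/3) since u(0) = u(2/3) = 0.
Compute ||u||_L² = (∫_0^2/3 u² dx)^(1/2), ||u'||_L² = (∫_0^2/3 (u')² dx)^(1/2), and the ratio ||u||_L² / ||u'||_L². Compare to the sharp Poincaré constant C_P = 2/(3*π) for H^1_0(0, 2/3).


||u||_L² / ||u'||_L² = sqrt(14)/21 < C_P = 2/(3*π).

u(x) = -3·x^2·(2/3 − x), so u'(x) = x*(9*x - 4).
u(x) = -3·x^2·(2/3 − x) vanishes at x = 0 and x = 2/3, so u ∈ H^1_0(0, 2/3). Differentiate via the product rule and integrate the resulting polynomials term by term.
  ∫_0^2/3 u² dx = ∫_0^2/3 (9*x^6 - 12*x^5 + 4*x^4) dx. Term by term:
    ∫_0^2/3 9*x^6 dx = 128/1701;  ∫_0^2/3 -12*x^5 dx = -128/729;  ∫_0^2/3 4*x^4 dx = 128/1215.
  Sum: 128/1701 − 128/729 + 128/1215 = 128/25515.
  ∫_0^2/3 (u')² dx = ∫_0^2/3 (81*x^4 - 72*x^3 + 16*x^2) dx. Term by term:
    ∫_0^2/3 81*x^4 dx = 32/15;  ∫_0^2/3 -72*x^3 dx = -32/9;  ∫_0^2/3 16*x^2 dx = 128/81.
  Sum: 32/15 − 32/9 + 128/81 = 64/405.
∫_0^2/3 u² dx = 128/25515, so ||u||_L² = 8*sqrt(70)/945.
∫_0^2/3 (u')² dx = 64/405, so ||u'||_L² = 8*sqrt(5)/45.
Ratio ||u||_L² / ||u'||_L² = sqrt(14)/21.
Sharp Poincaré constant on H^1_0(0, 2/3) is C_P = L/π = 2/(3*π), achieved by sin(3*π/2·x).
A polynomial bump cannot attain the sharp Poincaré constant (only the first sine eigenfunction does), so the ratio is strictly less than C_P, consistent with ||u||_L² ≤ C_P ||u'||_L².


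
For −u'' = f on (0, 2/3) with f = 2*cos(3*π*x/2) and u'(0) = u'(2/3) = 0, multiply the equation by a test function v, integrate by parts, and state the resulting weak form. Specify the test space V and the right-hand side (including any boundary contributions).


V = H^1(0, 2/3) (no boundary constraint on v; u is determined up to an additive constant); weak form: ∫_0^2/3 u'v' dx = ∫_0^2/3 (2*cos(3*π*x/2)) v dx for all v ∈ V.

Multiply both sides by a test function v and integrate from 0 to 2/3:
  ∫_0^2/3 −u''(x) v(x) dx = ∫_0^2/3 f(x) v(x) dx.
Integrate the LHS by parts once:
  ∫_0^2/3 −u'' v dx = −[u'(x) v(x)]_0^2/3 + ∫_0^2/3 u'(x) v'(x) dx.
Thus ∫_0^2/3 u'(x) v'(x) dx = ∫_0^2/3 f(x) v(x) dx + [u'(x) v(x)]_0^2/3.
Choose V so that boundary terms are either known or forced to vanish.
u has homogeneous Neumann: u'(0) = u'(2/3) = 0. So [u' v]_0^2/3 = 0·v(2/3) − 0·v(0) = 0 for any v; take V = H^1(0, 2/3).
Weak formulation: find u (satisfying any essential BC) such that ∫_0^2/3 u'(x) v'(x) dx = ∫_0^2/3 f v dx for all v ∈ V (homogeneous Neumann, so boundary terms vanish).
Substituting f(x) = 2*cos(3*π*x/2), the right-hand side is ∫_0^2/3 (2*cos(3*π*x/2)) v dx.
Compatibility check (pure Neumann): taking v ≡ 1 ∈ V gives 0 = ∫_0^2/3 f dx + (0) − (0), i.e. ∫_0^2/3 f dx must equal u'(0) − u'(2/3) = 0. Indeed ∫_0^2/3 (2*cos(3*π*x/2)) dx = 0, so the data are compatible. The solution is then unique only up to an additive constant (fix it e.g. by requiring ∫_0^2/3 u dx = 0).


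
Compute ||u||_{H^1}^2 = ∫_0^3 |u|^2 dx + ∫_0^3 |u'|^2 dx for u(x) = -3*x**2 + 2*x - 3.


||u||_{H^1}^2 = 2967/5

The H^1 norm (squared) on an interval (0, L) is
  ||u||_{H^1}^2 = ∫_0^L u(x)^2 dx + ∫_0^L u'(x)^2 dx.
Compute u'(x) = 2 - 6*x.
Then u(x)^2 = 9*x**4 - 12*x**3 + 22*x**2 - 12*x + 9 and u'(x)^2 = 36*x**2 - 24*x + 4.
Integrate each monomial from 0 to 3 using ∫_0^3 c·x^n dx = c·3^(n+1)/(n+1):
  ∫_0^3 u(x)^2 dx = ∫_0^3 (9*x^4 - 12*x^3 + 22*x^2 - 12*x + 9) dx. Term by term:
    ∫_0^3 9*x^4 dx = 2187/5;  ∫_0^3 -12*x^3 dx = -243;  ∫_0^3 22*x^2 dx = 198;
    ∫_0^3 -12*x dx = -54;  ∫_0^3 9 dx = 27.
  Sum: 2187/5 − 243 + 198 − 54 + 27 = 1827/5.
  ∫_0^3 u'(x)^2 dx = ∫_0^3 (36*x^2 - 24*x + 4) dx. Term by term:
    ∫_0^3 36*x^2 dx = 324;  ∫_0^3 -24*x dx = -108;  ∫_0^3 4 dx = 12.
  Sum: 324 − 108 + 12 = 228.
Adding: ||u||_{H^1}^2 = 1827/5 + 228 = 2967/5.


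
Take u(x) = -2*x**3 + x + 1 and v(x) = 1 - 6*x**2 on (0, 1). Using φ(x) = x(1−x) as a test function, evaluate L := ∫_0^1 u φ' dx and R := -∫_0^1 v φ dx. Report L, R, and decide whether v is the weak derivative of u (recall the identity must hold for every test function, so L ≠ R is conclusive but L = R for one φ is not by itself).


LHS = 2/15, RHS = 2/15. Yes, v = u' weakly.

u(x) = -2*x**3 + x + 1, classical derivative u'(x) = 1 - 6*x**2.
φ(x) = x(1−x), so φ'(x) = 1 - 2*x.
Note φ(0) = φ(1) = 0, so the boundary term u·φ vanishes.
LHS = ∫_0^1 u(x) φ'(x) dx = ∫_0^1 (4*x^4 - 2*x^3 - 2*x^2 - x + 1) dx. Term by term:
  ∫_0^1 4*x^4 dx = 4/5;  ∫_0^1 -2*x^3 dx = -1/2;  ∫_0^1 -2*x^2 dx = -2/3;
  ∫_0^1 -x dx = -1/2;  ∫_0^1 1 dx = 1.
Sum: 4/5 − 1/2 − 2/3 − 1/2 + 1 = 2/15.
So LHS = 2/15.
∫_0^1 v(x) φ(x) dx = ∫_0^1 (6*x^4 - 6*x^3 - x^2 + x) dx. Term by term:
  ∫_0^1 6*x^4 dx = 6/5;  ∫_0^1 -6*x^3 dx = -3/2;  ∫_0^1 -x^2 dx = -1/3;
  ∫_0^1 x dx = 1/2.
Sum: 6/5 − 3/2 − 1/3 + 1/2 = -2/15.
So RHS = -∫_0^1 v(x) φ(x) dx = 2/15.
LHS = RHS, so the identity holds for this test φ.
Moreover u is smooth here and v(x) = u'(x) = 1 - 6*x**2 pointwise, so the identity holds for every test function. Hence v is the weak derivative of u.


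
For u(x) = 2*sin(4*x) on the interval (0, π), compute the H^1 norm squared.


||u||_{H^1(0,π)}^2 = 34*π

u'(x) = 8*cos(4*x).
Expand u² and (u')² and integrate term by term on (0, π), using: for integers n ≥ 1, ∫_0^π sin²(nx) dx = ∫_0^π cos²(nx) dx = π/2; for n ≠ n', ∫_0^π sin(nx)sin(n'x) dx = ∫_0^π cos(nx)cos(n'x) dx = 0; and by product-to-sum, ∫_0^π sin(nx)cos(n'x) dx = ½∫_0^π [sin((n+n')x) + sin((n−n')x)] dx, which is 0 when n+n' is even and 2n/(n²−n'²) when n+n' is odd (it need not vanish on (0, π)).
  u² squared terms: (2)²·∫sin(4x)² dx = 4·π/2 = 2*π.
  So ∫_0^π u² dx = 2*π.
  (u')² squared terms: (8)²·∫cos(4x)² dx = 64·π/2 = 32*π.
  So ∫_0^π (u')² dx = 32*π.
||u||_{H^1}^2 = (2*π) + (32*π) = 34*π.


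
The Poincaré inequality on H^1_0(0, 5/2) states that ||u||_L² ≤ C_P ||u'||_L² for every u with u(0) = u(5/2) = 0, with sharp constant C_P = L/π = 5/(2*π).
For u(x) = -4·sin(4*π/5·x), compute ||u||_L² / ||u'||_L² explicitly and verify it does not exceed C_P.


||u||_L² / ||u'||_L² = 5/(4*π) < C_P = 5/(2*π).

u(x) = -4·sin(4*π/5·x), so u'(x) = -16*π*cos(4*π*x/5)/5.
Writing u(x) = A·sin(kπx/L) with A = -4 and k = 2, use ∫_0^L sin²(kπx/L) dx = L/2 and ∫_0^L cos²(kπx/L) dx = L/2.
u² = 16·sin²(4*π/5·x) and (u')² = 256*π^2/25·cos²(4*π/5·x), and each of sin², cos² integrates to L/2 = 5/4 over (0, 5/2).
∫_0^5/2 u² dx = 20, so ||u||_L² = 2*sqrt(5).
∫_0^5/2 (u')² dx = 64*π^2/5, so ||u'||_L² = 8*sqrt(5)*π/5.
Ratio ||u||_L² / ||u'||_L² = 5/(4*π).
Sharp Poincaré constant on H^1_0(0, 5/2) is C_P = L/π = 5/(2*π), achieved by sin(2*π/5·x).
This is the k = 2 harmonic; the ratio L/(kπ) is strictly less than C_P = L/π, consistent with the sharp inequality ||u||_L² ≤ C_P ||u'||_L².


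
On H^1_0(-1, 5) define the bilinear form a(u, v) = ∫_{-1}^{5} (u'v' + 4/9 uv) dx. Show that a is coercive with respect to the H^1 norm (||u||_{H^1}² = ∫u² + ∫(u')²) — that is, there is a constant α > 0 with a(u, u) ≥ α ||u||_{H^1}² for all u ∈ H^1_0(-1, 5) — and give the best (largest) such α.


α = (π^2 + 16)/(π^2 + 36)

Coercivity of a(·,·) on H^1_0(-1, 5) means a(u, u) ≥ α ||u||_{H^1}² for every u ∈ H^1_0.
The interval has length L = 6, and Poincaré/coercivity depend only on L. Here a(u, u) = ∫(u')² + (4/9)·∫u².
Here 0 < c = 4/9 < 1. The condition a(u,u) ≥ α||u||_{H^1}² reads (1−α)∫(u')² ≥ (α−c)∫u². Any admissible α is ≤ 1 (rapidly oscillating u have ∫u²/∫(u')² → 0), and α = 1 would force 0 ≥ (1−c)∫u², impossible since c < 1; so 1−α > 0. By the sharp Poincaré inequality on H^1_0 of an interval of length L, ∫(u')² ≥ (π/L)²∫u² with equality for the first sine mode sin(π(x−x₀)/L) (x₀ the left endpoint), so the inequality holds for all u iff (1−α)(π/L)² ≥ α − c, i.e. α ≤ ((π/L)² + c)/((π/L)² + 1) = (1 + c(L/π)²)/(1 + (L/π)²). With (π/L)² = π^2/36 and c = 4/9, the largest admissible constant is α = ((π/L)² + c)/((π/L)² + 1).
Simplifying, α = (π^2 + 16)/(π^2 + 36).


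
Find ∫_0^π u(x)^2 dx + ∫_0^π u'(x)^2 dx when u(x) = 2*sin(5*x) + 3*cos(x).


||u||_{H^1(0,π)}^2 = 61*π

u'(x) = -3*sin(x) + 10*cos(5*x).
Expand u² and (u')² and integrate term by term on (0, π), using: for integers n ≥ 1, ∫_0^π sin²(nx) dx = ∫_0^π cos²(nx) dx = π/2; for n ≠ n', ∫_0^π sin(nx)sin(n'x) dx = ∫_0^π cos(nx)cos(n'x) dx = 0; and by product-to-sum, ∫_0^π sin(nx)cos(n'x) dx = ½∫_0^π [sin((n+n')x) + sin((n−n')x)] dx, which is 0 when n+n' is even and 2n/(n²−n'²) when n+n' is odd (it need not vanish on (0, π)).
  u² squared terms: (2)²·∫sin(5x)² dx = 4·π/2 = 2*π;  (3)²·∫cos(x)² dx = 9·π/2 = 9*π/2.
  u² cross terms: 2·(2)·(3)·∫sin(5x)·cos(x) dx = 12·(0) = 0.
  So ∫_0^π u² dx = 2*π + 9*π/2 + 0 = 13*π/2.
  (u')² squared terms: (-3)²·∫sin(x)² dx = 9·π/2 = 9*π/2;  (10)²·∫cos(5x)² dx = 100·π/2 = 50*π.
  (u')² cross terms: 2·(-3)·(10)·∫sin(x)·cos(5x) dx = -60·(0) = 0.
  So ∫_0^π (u')² dx = 9*π/2 + 50*π + 0 = 109*π/2.
||u||_{H^1}^2 = (13*π/2) + (109*π/2) = 61*π.


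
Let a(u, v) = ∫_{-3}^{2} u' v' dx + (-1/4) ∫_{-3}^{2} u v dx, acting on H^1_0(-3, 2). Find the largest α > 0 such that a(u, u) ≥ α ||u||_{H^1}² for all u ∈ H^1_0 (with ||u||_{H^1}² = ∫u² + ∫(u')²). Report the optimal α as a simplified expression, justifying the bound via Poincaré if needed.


α = (-25/4 + π^2)/(π^2 + 25)

Coercivity of a(·,·) on H^1_0(-3, 2) means a(u, u) ≥ α ||u||_{H^1}² for every u ∈ H^1_0.
The interval has length L = 5, and Poincaré/coercivity depend only on L. Here a(u, u) = ∫(u')² + (-1/4)·∫u².
Here c = -1/4 < 0 with |c| < (π/L)² = π^2/25, so coercivity still holds. The condition a(u,u) ≥ α||u||_{H^1}² reads (1−α)∫(u')² ≥ (α−c)∫u². Any admissible α is ≤ 1 (rapidly oscillating u have ∫u²/∫(u')² → 0), and α = 1 would force 0 ≥ (1−c)∫u², impossible since c < 1; so 1−α > 0. By the sharp Poincaré inequality on H^1_0 of an interval of length L, ∫(u')² ≥ (π/L)²∫u² with equality for the first sine mode sin(π(x−x₀)/L) (x₀ the left endpoint), so the inequality holds for all u iff (1−α)(π/L)² ≥ α − c, i.e. α ≤ ((π/L)² + c)/((π/L)² + 1) = (1 + c(L/π)²)/(1 + (L/π)²). (Direct route, valid since c ≤ 0: Poincaré gives c∫u² ≥ c(L/π)²∫(u')², so a(u,u) ≥ (1 + c(L/π)²)∫(u')², while ||u||_{H^1}² ≤ (1 + (L/π)²)∫(u')²; dividing yields the same α.) With (π/L)² = π^2/25 and c = -1/4, the largest admissible constant is α = ((π/L)² + c)/((π/L)² + 1).
Simplifying, α = (-25/4 + π^2)/(π^2 + 25).


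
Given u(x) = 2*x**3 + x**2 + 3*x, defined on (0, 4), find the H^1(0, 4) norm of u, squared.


||u||_{H^1}^2 = 882892/35

The H^1 norm (squared) on an interval (0, L) is
  ||u||_{H^1}^2 = ∫_0^L u(x)^2 dx + ∫_0^L u'(x)^2 dx.
Compute u'(x) = 6*x**2 + 2*x + 3.
Then u(x)^2 = 4*x**6 + 4*x**5 + 13*x**4 + 6*x**3 + 9*x**2 and u'(x)^2 = 36*x**4 + 24*x**3 + 40*x**2 + 12*x + 9.
Integrate each monomial from 0 to 4 using ∫_0^4 c·x^n dx = c·4^(n+1)/(n+1):
  ∫_0^4 u(x)^2 dx = ∫_0^4 (4*x^6 + 4*x^5 + 13*x^4 + 6*x^3 + 9*x^2) dx. Term by term:
    ∫_0^4 4*x^6 dx = 65536/7;  ∫_0^4 4*x^5 dx = 8192/3;  ∫_0^4 13*x^4 dx = 13312/5;
    ∫_0^4 6*x^3 dx = 384;  ∫_0^4 9*x^2 dx = 192.
  Sum: 65536/7 + 8192/3 + 13312/5 + 384 + 192 = 1609792/105.
  ∫_0^4 u'(x)^2 dx = ∫_0^4 (36*x^4 + 24*x^3 + 40*x^2 + 12*x + 9) dx. Term by term:
    ∫_0^4 36*x^4 dx = 36864/5;  ∫_0^4 24*x^3 dx = 1536;  ∫_0^4 40*x^2 dx = 2560/3;
    ∫_0^4 12*x dx = 96;  ∫_0^4 9 dx = 36.
  Sum: 36864/5 + 1536 + 2560/3 + 96 + 36 = 148412/15.
Adding: ||u||_{H^1}^2 = 1609792/105 + 148412/15 = 882892/35.


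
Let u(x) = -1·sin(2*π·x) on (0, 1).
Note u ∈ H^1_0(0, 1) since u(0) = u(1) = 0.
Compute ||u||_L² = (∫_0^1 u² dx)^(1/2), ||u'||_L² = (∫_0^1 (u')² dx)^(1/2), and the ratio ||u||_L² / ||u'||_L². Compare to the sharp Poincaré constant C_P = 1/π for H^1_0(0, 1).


||u||_L² / ||u'||_L² = 1/(2*π) < C_P = 1/π.

u(x) = -1·sin(2*π·x), so u'(x) = -2*π*cos(2*π*x).
Writing u(x) = A·sin(kπx/L) with A = -1 and k = 2, use ∫_0^L sin²(kπx/L) dx = L/2 and ∫_0^L cos²(kπx/L) dx = L/2.
u² = 1·sin²(2*π·x) and (u')² = 4*π^2·cos²(2*π·x), and each of sin², cos² integrates to L/2 = 1/2 over (0, 1).
∫_0^1 u² dx = 1/2, so ||u||_L² = sqrt(2)/2.
∫_0^1 (u')² dx = 2*π^2, so ||u'||_L² = sqrt(2)*π.
Ratio ||u||_L² / ||u'||_L² = 1/(2*π).
Sharp Poincaré constant on H^1_0(0, 1) is C_P = L/π = 1/π, achieved by sin(π·x).
This is the k = 2 harmonic; the ratio L/(kπ) is strictly less than C_P = L/π, consistent with the sharp inequality ||u||_L² ≤ C_P ||u'||_L².


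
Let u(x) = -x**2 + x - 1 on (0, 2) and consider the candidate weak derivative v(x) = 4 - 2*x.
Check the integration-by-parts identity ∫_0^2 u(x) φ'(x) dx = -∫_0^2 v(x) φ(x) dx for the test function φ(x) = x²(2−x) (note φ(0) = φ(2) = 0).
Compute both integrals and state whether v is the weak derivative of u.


LHS = 28/15, RHS = -32/15. No, v is not the weak derivative of u.

u(x) = -x**2 + x - 1, classical derivative u'(x) = 1 - 2*x.
φ(x) = x²(2−x), so φ'(x) = x*(4 - 3*x).
Note φ(0) = φ(2) = 0, so the boundary term u·φ vanishes.
LHS = ∫_0^2 u(x) φ'(x) dx = ∫_0^2 (3*x^4 - 7*x^3 + 7*x^2 - 4*x) dx. Term by term:
  ∫_0^2 3*x^4 dx = 96/5;  ∫_0^2 -7*x^3 dx = -28;  ∫_0^2 7*x^2 dx = 56/3;
  ∫_0^2 -4*x dx = -8.
Sum: 96/5 − 28 + 56/3 − 8 = 28/15.
So LHS = 28/15.
∫_0^2 v(x) φ(x) dx = ∫_0^2 (2*x^4 - 8*x^3 + 8*x^2) dx. Term by term:
  ∫_0^2 2*x^4 dx = 64/5;  ∫_0^2 -8*x^3 dx = -32;  ∫_0^2 8*x^2 dx = 64/3.
Sum: 64/5 − 32 + 64/3 = 32/15.
So RHS = -∫_0^2 v(x) φ(x) dx = -32/15.
LHS − RHS = 4 ≠ 0, so the identity fails.
(For a valid weak derivative the identity must hold for EVERY test function, in particular this one. The failure shows v is NOT the weak derivative of u.)
Correct weak derivative would be u'(x) = 1 - 2*x.


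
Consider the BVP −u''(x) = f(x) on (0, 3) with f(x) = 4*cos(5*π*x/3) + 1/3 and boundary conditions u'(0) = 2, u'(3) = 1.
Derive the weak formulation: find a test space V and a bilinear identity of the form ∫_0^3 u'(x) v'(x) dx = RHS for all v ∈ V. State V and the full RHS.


V = H^1(0, 3) (v unrestricted at boundary; u is determined up to an additive constant); weak form: ∫_0^3 u'v' dx = ∫_0^3 (4*cos(5*π*x/3) + 1/3) v dx + v(3) − 2·v(0) for all v ∈ V.

Multiply both sides by a test function v and integrate from 0 to 3:
  ∫_0^3 −u''(x) v(x) dx = ∫_0^3 f(x) v(x) dx.
Integrate the LHS by parts once:
  ∫_0^3 −u'' v dx = −[u'(x) v(x)]_0^3 + ∫_0^3 u'(x) v'(x) dx.
Thus ∫_0^3 u'(x) v'(x) dx = ∫_0^3 f(x) v(x) dx + [u'(x) v(x)]_0^3.
Choose V so that boundary terms are either known or forced to vanish.
u has inhomogeneous Neumann u'(0) = 2, u'(3) = 1. [u' v]_0^3 = (1)·v(3) − (2)·v(0) = v(3) − 2·v(0). Take V = H^1(0, 3); boundary term becomes part of RHS.
Weak formulation: find u (satisfying any essential BC) such that ∫_0^3 u'(x) v'(x) dx = ∫_0^3 f v dx + v(3) − 2·v(0) for all v ∈ V (Neumann data are natural BCs: they enter the RHS as boundary terms).
Substituting f(x) = 4*cos(5*π*x/3) + 1/3, the right-hand side is ∫_0^3 (4*cos(5*π*x/3) + 1/3) v dx + v(3) − 2·v(0).
Compatibility check (pure Neumann): taking v ≡ 1 ∈ V gives 0 = ∫_0^3 f dx + (1) − (2), i.e. ∫_0^3 f dx must equal u'(0) − u'(3) = 1. Indeed ∫_0^3 (4*cos(5*π*x/3) + 1/3) dx = 1, so the data are compatible. The solution is then unique only up to an additive constant (fix it e.g. by requiring ∫_0^3 u dx = 0).


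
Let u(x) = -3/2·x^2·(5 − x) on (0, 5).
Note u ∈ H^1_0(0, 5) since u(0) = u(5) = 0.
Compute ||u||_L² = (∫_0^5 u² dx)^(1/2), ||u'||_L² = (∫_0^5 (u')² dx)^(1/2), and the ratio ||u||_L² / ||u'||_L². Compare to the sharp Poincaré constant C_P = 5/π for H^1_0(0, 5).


||u||_L² / ||u'||_L² = 5*sqrt(14)/14 < C_P = 5/π.

u(x) = -3/2·x^2·(5 − x), so u'(x) = 3*x*(3*x - 10)/2.
u(x) = -3/2·x^2·(5 − x) vanishes at x = 0 and x = 5, so u ∈ H^1_0(0, 5). Differentiate via the product rule and integrate the resulting polynomials term by term.
  ∫_0^5 u² dx = ∫_0^5 (9*x^6/4 - 45*x^5/2 + 225*x^4/4) dx. Term by term:
    ∫_0^5 9*x^6/4 dx = 703125/28;  ∫_0^5 -45*x^5/2 dx = -234375/4;  ∫_0^5 225*x^4/4 dx = 140625/4.
  Sum: 703125/28 − 234375/4 + 140625/4 = 46875/28.
  ∫_0^5 (u')² dx = ∫_0^5 (81*x^4/4 - 135*x^3 + 225*x^2) dx. Term by term:
    ∫_0^5 81*x^4/4 dx = 50625/4;  ∫_0^5 -135*x^3 dx = -84375/4;  ∫_0^5 225*x^2 dx = 9375.
  Sum: 50625/4 − 84375/4 + 9375 = 1875/2.
∫_0^5 u² dx = 46875/28, so ||u||_L² = 125*sqrt(21)/14.
∫_0^5 (u')² dx = 1875/2, so ||u'||_L² = 25*sqrt(6)/2.
Ratio ||u||_L² / ||u'||_L² = 5*sqrt(14)/14.
Sharp Poincaré constant on H^1_0(0, 5) is C_P = L/π = 5/π, achieved by sin(π/5·x).
A polynomial bump cannot attain the sharp Poincaré constant (only the first sine eigenfunction does), so the ratio is strictly less than C_P, consistent with ||u||_L² ≤ C_P ||u'||_L².


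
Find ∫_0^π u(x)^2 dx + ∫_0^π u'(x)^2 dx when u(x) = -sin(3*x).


||u||_{H^1(0,π)}^2 = 5*π

u'(x) = -3*cos(3*x).
Expand u² and (u')² and integrate term by term on (0, π), using: for integers n ≥ 1, ∫_0^π sin²(nx) dx = ∫_0^π cos²(nx) dx = π/2; for n ≠ n', ∫_0^π sin(nx)sin(n'x) dx = ∫_0^π cos(nx)cos(n'x) dx = 0; and by product-to-sum, ∫_0^π sin(nx)cos(n'x) dx = ½∫_0^π [sin((n+n')x) + sin((n−n')x)] dx, which is 0 when n+n' is even and 2n/(n²−n'²) when n+n' is odd (it need not vanish on (0, π)).
  u² squared terms: (-1)²·∫sin(3x)² dx = 1·π/2 = π/2.
  So ∫_0^π u² dx = π/2.
  (u')² squared terms: (-3)²·∫cos(3x)² dx = 9·π/2 = 9*π/2.
  So ∫_0^π (u')² dx = 9*π/2.
||u||_{H^1}^2 = (π/2) + (9*π/2) = 5*π.


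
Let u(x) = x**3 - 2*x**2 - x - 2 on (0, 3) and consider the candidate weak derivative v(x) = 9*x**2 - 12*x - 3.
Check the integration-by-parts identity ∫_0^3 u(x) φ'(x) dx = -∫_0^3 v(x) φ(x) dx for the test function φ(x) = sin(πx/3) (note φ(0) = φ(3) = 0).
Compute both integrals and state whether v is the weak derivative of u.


LHS = -39/π + 324/π^3, RHS = -117/π + 972/π^3. No, v is not the weak derivative of u.

u(x) = x**3 - 2*x**2 - x - 2, classical derivative u'(x) = 3*x**2 - 4*x - 1.
φ(x) = sin(πx/3), so φ'(x) = π*cos(π*x/3)/3.
Note φ(0) = φ(3) = 0, so the boundary term u·φ vanishes.
LHS = ∫_0^3 u(x) φ'(x) dx = ∫_0^3 (π*x^3*cos(π*x/3)/3 - 2*π*x^2*cos(π*x/3)/3 - π*x*cos(π*x/3)/3 - 2*π*cos(π*x/3)/3) dx. Term by term:
  ∫_0^3 -2*π*cos(π*x/3)/3 dx = 0;  ∫_0^3 -2*π*x^2*cos(π*x/3)/3 dx = 36/π;  ∫_0^3 -π*x*cos(π*x/3)/3 dx = 6/π;
  ∫_0^3 π*x^3*cos(π*x/3)/3 dx = -81/π + 324/π^3.
Sum: 0 + 36/π + 6/π + -81/π + 324/π^3 = -39/π + 324/π^3.
So LHS = -39/π + 324/π^3.
∫_0^3 v(x) φ(x) dx = ∫_0^3 (9*x^2*sin(π*x/3) - 12*x*sin(π*x/3) - 3*sin(π*x/3)) dx. Term by term:
  ∫_0^3 -3*sin(π*x/3) dx = -18/π;  ∫_0^3 -12*x*sin(π*x/3) dx = -108/π;  ∫_0^3 9*x^2*sin(π*x/3) dx = -972/π^3 + 243/π.
Sum: -18/π − 108/π + -972/π^3 + 243/π = -972/π^3 + 117/π.
So RHS = -∫_0^3 v(x) φ(x) dx = -117/π + 972/π^3.
LHS − RHS = -648/π^3 + 78/π ≠ 0, so the identity fails.
(For a valid weak derivative the identity must hold for EVERY test function, in particular this one. The failure shows v is NOT the weak derivative of u.)
Correct weak derivative would be u'(x) = 3*x**2 - 4*x - 1.


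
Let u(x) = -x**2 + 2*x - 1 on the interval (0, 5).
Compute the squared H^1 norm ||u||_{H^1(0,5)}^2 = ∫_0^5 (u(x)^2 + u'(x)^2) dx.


||u||_{H^1}^2 = 875/3

The H^1 norm (squared) on an interval (0, L) is
  ||u||_{H^1}^2 = ∫_0^L u(x)^2 dx + ∫_0^L u'(x)^2 dx.
Compute u'(x) = 2 - 2*x.
Then u(x)^2 = x**4 - 4*x**3 + 6*x**2 - 4*x + 1 and u'(x)^2 = 4*x**2 - 8*x + 4.
Integrate each monomial from 0 to 5 using ∫_0^5 c·x^n dx = c·5^(n+1)/(n+1):
  ∫_0^5 u(x)^2 dx = ∫_0^5 (x^4 - 4*x^3 + 6*x^2 - 4*x + 1) dx. Term by term:
    ∫_0^5 x^4 dx = 625;  ∫_0^5 -4*x^3 dx = -625;  ∫_0^5 6*x^2 dx = 250;
    ∫_0^5 -4*x dx = -50;  ∫_0^5 1 dx = 5.
  Sum: 625 − 625 + 250 − 50 + 5 = 205.
  ∫_0^5 u'(x)^2 dx = ∫_0^5 (4*x^2 - 8*x + 4) dx. Term by term:
    ∫_0^5 4*x^2 dx = 500/3;  ∫_0^5 -8*x dx = -100;  ∫_0^5 4 dx = 20.
  Sum: 500/3 − 100 + 20 = 260/3.
Adding: ||u||_{H^1}^2 = 205 + 260/3 = 875/3.


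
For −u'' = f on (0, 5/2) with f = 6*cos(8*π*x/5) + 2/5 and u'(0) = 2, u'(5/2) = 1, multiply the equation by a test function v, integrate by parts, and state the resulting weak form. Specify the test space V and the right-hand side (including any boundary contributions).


V = H^1(0, 5/2) (v unrestricted at boundary; u is determined up to an additive constant); weak form: ∫_0^5/2 u'v' dx = ∫_0^5/2 (6*cos(8*π*x/5) + 2/5) v dx + v(5/2) − 2·v(0) for all v ∈ V.

Multiply both sides by a test function v and integrate from 0 to 5/2:
  ∫_0^5/2 −u''(x) v(x) dx = ∫_0^5/2 f(x) v(x) dx.
Integrate the LHS by parts once:
  ∫_0^5/2 −u'' v dx = −[u'(x) v(x)]_0^5/2 + ∫_0^5/2 u'(x) v'(x) dx.
Thus ∫_0^5/2 u'(x) v'(x) dx = ∫_0^5/2 f(x) v(x) dx + [u'(x) v(x)]_0^5/2.
Choose V so that boundary terms are either known or forced to vanish.
u has inhomogeneous Neumann u'(0) = 2, u'(5/2) = 1. [u' v]_0^5/2 = (1)·v(5/2) − (2)·v(0) = v(5/2) − 2·v(0). Take V = H^1(0, 5/2); boundary term becomes part of RHS.
Weak formulation: find u (satisfying any essential BC) such that ∫_0^5/2 u'(x) v'(x) dx = ∫_0^5/2 f v dx + v(5/2) − 2·v(0) for all v ∈ V (Neumann data are natural BCs: they enter the RHS as boundary terms).
Substituting f(x) = 6*cos(8*π*x/5) + 2/5, the right-hand side is ∫_0^5/2 (6*cos(8*π*x/5) + 2/5) v dx + v(5/2) − 2·v(0).
Compatibility check (pure Neumann): taking v ≡ 1 ∈ V gives 0 = ∫_0^5/2 f dx + (1) − (2), i.e. ∫_0^5/2 f dx must equal u'(0) − u'(5/2) = 1. Indeed ∫_0^5/2 (6*cos(8*π*x/5) + 2/5) dx = 1, so the data are compatible. The solution is then unique only up to an additive constant (fix it e.g. by requiring ∫_0^5/2 u dx = 0).


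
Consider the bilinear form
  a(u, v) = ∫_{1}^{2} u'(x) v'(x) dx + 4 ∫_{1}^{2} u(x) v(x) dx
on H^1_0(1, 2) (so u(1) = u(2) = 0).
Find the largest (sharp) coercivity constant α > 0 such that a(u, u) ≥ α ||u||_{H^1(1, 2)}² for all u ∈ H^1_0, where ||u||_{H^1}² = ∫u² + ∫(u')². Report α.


α = 1

Coercivity of a(·,·) on H^1_0(1, 2) means a(u, u) ≥ α ||u||_{H^1}² for every u ∈ H^1_0.
The interval has length L = 1, and Poincaré/coercivity depend only on L. Here a(u, u) = ∫(u')² + (4)·∫u².
Here c = 4 ≥ 1, so a(u,u) = ∫(u')² + c∫u² ≥ ∫(u')² + ∫u² = ||u||_{H^1}², i.e. α = 1 works. No larger α is possible: a(u,u) ≥ α||u||_{H^1}² means (1−α)∫(u')² ≥ (α−c)∫u², and for the modes u_n = sin(nπ(x−x₀)/L) (x₀ the left endpoint) one has ∫u_n²/∫(u_n')² = (L/(nπ))² → 0, so a(u_n,u_n)/||u_n||_{H^1}² → 1. Hence the optimal constant is α = 1.
Therefore α = 1.


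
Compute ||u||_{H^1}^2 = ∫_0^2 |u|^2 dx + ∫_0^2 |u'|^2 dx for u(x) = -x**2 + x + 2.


||u||_{H^1}^2 = 166/15

The H^1 norm (squared) on an interval (0, L) is
  ||u||_{H^1}^2 = ∫_0^L u(x)^2 dx + ∫_0^L u'(x)^2 dx.
Compute u'(x) = 1 - 2*x.
Then u(x)^2 = x**4 - 2*x**3 - 3*x**2 + 4*x + 4 and u'(x)^2 = 4*x**2 - 4*x + 1.
Integrate each monomial from 0 to 2 using ∫_0^2 c·x^n dx = c·2^(n+1)/(n+1):
  ∫_0^2 u(x)^2 dx = ∫_0^2 (x^4 - 2*x^3 - 3*x^2 + 4*x + 4) dx. Term by term:
    ∫_0^2 x^4 dx = 32/5;  ∫_0^2 -2*x^3 dx = -8;  ∫_0^2 -3*x^2 dx = -8;
    ∫_0^2 4*x dx = 8;  ∫_0^2 4 dx = 8.
  Sum: 32/5 − 8 − 8 + 8 + 8 = 32/5.
  ∫_0^2 u'(x)^2 dx = ∫_0^2 (4*x^2 - 4*x + 1) dx. Term by term:
    ∫_0^2 4*x^2 dx = 32/3;  ∫_0^2 -4*x dx = -8;  ∫_0^2 1 dx = 2.
  Sum: 32/3 − 8 + 2 = 14/3.
Adding: ||u||_{H^1}^2 = 32/5 + 14/3 = 166/15.


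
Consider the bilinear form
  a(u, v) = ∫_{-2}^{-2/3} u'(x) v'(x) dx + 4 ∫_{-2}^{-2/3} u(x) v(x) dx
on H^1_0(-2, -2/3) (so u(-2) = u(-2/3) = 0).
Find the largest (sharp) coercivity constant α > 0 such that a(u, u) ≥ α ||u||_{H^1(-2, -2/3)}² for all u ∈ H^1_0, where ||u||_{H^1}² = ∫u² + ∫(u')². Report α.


α = 1

Coercivity of a(·,·) on H^1_0(-2, -2/3) means a(u, u) ≥ α ||u||_{H^1}² for every u ∈ H^1_0.
The interval has length L = 4/3, and Poincaré/coercivity depend only on L. Here a(u, u) = ∫(u')² + (4)·∫u².
Here c = 4 ≥ 1, so a(u,u) = ∫(u')² + c∫u² ≥ ∫(u')² + ∫u² = ||u||_{H^1}², i.e. α = 1 works. No larger α is possible: a(u,u) ≥ α||u||_{H^1}² means (1−α)∫(u')² ≥ (α−c)∫u², and for the modes u_n = sin(nπ(x−x₀)/L) (x₀ the left endpoint) one has ∫u_n²/∫(u_n')² = (L/(nπ))² → 0, so a(u_n,u_n)/||u_n||_{H^1}² → 1. Hence the optimal constant is α = 1.
Therefore α = 1.
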